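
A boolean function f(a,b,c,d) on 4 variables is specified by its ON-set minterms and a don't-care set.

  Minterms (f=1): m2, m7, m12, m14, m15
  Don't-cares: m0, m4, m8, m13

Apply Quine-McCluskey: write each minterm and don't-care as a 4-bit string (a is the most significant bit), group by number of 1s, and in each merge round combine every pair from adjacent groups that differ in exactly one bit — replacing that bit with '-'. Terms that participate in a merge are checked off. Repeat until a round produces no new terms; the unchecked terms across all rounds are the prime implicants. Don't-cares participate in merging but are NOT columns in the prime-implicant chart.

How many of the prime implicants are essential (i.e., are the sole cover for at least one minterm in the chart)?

Round 0: 0000✓ 0010✓ 0100✓ 0111✓ 1000✓ 1100✓ 1101✓ 1110✓ 1111✓
Round 1: -000✓ -100✓ -111 0-00✓ 00-0 1-00✓ 11-0✓ 11-1✓ 110-✓ 111-✓
Round 2: --00 11--
PIs = {--00, -111, 00-0, 11--}
Coverage chart:
  m2: 00-0 ←essential
  m7: -111 ←essential
  m12: --00,11--
  m14: 11-- ←essential
  m15: -111,11--
Essential: -111, 00-0, 11--

3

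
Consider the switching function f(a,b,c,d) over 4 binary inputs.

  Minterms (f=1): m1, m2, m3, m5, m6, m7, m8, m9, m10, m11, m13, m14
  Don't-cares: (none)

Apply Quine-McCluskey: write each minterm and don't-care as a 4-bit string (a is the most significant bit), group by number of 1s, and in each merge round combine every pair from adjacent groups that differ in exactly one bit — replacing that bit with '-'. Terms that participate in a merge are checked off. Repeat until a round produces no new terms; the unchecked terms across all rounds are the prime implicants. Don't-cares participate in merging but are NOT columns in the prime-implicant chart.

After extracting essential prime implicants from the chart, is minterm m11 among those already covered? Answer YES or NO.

YES

[col 0] 0001*, 0010*, 0011*, 0101*, 0110*, 0111*, 1000*, 1001*, 1010*, 1011*, 1101*, 1110*
[col 1] -001*, -010*, -011*, -101*, -110*, 0-01*, 0-10*, 0-11*, 00-1*, 001-*, 01-1*, 011-*, 1-01*, 1-10*, 10-0*, 10-1*, 100-*, 101-*
[col 2] --01, --10, -0-1, -01-, 0--1, 0-1-, 10--
Prime implicants: --01, --10, -0-1, -01-, 0--1, 0-1-, 10--
PI chart (minterm → PIs covering it):
  1 | --01,-0-1,0--1
  2 | --10,-01-,0-1-
  3 | -0-1,-01-,0--1,0-1-
  5 | --01,0--1
  6 | --10,0-1-
  7 | 0--1,0-1-
  8 | 10--  (sole → essential)
  9 | --01,-0-1,10--
  10 | --10,-01-,10--
  11 | -0-1,-01-,10--
  13 | --01  (sole → essential)
  14 | --10  (sole → essential)
Essential prime implicants: --01, --10, 10--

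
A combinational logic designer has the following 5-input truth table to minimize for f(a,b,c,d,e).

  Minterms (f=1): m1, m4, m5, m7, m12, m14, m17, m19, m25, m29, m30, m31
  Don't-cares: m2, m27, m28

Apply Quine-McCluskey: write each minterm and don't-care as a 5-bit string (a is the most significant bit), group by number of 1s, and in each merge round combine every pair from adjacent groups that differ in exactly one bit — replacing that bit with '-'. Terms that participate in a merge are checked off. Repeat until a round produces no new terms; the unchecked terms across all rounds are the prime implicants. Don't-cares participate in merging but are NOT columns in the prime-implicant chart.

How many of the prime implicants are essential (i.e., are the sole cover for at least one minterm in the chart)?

3

size-2^0 implicants → 00001(✓)  00010  00100(✓)  00101(✓)  00111(✓)  01100(✓)  01110(✓)  10001(✓)  10011(✓)  11001(✓)  11011(✓)  11100(✓)  11101(✓)  11110(✓)  11111(✓)
size-2^1 implicants → -0001  -1100(✓)  -1110(✓)  0-100  00-01  001-1  0010-  011-0(✓)  1-001(✓)  1-011(✓)  100-1(✓)  11-01(✓)  11-11(✓)  110-1(✓)  111-0(✓)  111-1(✓)  1110-(✓)  1111-(✓)
size-2^2 implicants → -11-0  1-0-1  11--1  111--
Unchecked terms (primes): -0001, -11-0, 0-100, 00-01, 00010, 001-1, 0010-, 1-0-1, 11--1, 111--
Minterm coverage:
  m1 ⊆ -0001,00-01
  m4 ⊆ 0-100,0010-
  m5 ⊆ 00-01,001-1,0010-
  m7 ⊆ 001-1 [E]
  m12 ⊆ -11-0,0-100
  m14 ⊆ -11-0 [E]
  m17 ⊆ -0001,1-0-1
  m19 ⊆ 1-0-1 [E]
  m25 ⊆ 1-0-1,11--1
  m29 ⊆ 11--1,111--
  m30 ⊆ -11-0,111--
  m31 ⊆ 11--1,111--
E = {-11-0, 001-1, 1-0-1}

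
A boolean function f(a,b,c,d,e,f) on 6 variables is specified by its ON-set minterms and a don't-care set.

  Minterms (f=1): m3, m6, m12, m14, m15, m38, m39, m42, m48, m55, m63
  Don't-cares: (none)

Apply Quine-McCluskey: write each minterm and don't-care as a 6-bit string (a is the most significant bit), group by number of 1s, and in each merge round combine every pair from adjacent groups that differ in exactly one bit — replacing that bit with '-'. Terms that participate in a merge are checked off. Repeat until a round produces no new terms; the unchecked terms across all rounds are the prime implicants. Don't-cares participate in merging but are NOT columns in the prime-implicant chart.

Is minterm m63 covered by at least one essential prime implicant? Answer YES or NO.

size-2^0 implicants → 000011  000110(✓)  001100(✓)  001110(✓)  001111(✓)  100110(✓)  100111(✓)  101010  110000  110111(✓)  111111(✓)
size-2^1 implicants → -00110  00-110  0011-0  00111-  1-0111  10011-  11-111
Unchecked terms (primes): -00110, 00-110, 000011, 0011-0, 00111-, 1-0111, 10011-, 101010, 11-111, 110000
Minterm coverage:
  m3 ⊆ 000011 [E]
  m6 ⊆ -00110,00-110
  m12 ⊆ 0011-0 [E]
  m14 ⊆ 00-110,0011-0,00111-
  m15 ⊆ 00111- [E]
  m38 ⊆ -00110,10011-
  m39 ⊆ 1-0111,10011-
  m42 ⊆ 101010 [E]
  m48 ⊆ 110000 [E]
  m55 ⊆ 1-0111,11-111
  m63 ⊆ 11-111 [E]
E = {000011, 0011-0, 00111-, 101010, 11-111, 110000}

YES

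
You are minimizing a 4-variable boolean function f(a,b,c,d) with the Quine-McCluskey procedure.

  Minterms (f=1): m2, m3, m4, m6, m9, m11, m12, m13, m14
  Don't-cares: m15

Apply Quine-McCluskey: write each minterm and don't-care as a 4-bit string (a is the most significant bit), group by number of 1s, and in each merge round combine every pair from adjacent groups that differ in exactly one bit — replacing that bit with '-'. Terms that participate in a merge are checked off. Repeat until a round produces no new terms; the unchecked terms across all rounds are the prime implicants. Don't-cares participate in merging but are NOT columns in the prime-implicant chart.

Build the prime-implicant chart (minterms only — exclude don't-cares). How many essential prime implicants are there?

2

Round 0: 0010✓ 0011✓ 0100✓ 0110✓ 1001✓ 1011✓ 1100✓ 1101✓ 1110✓ 1111✓
Round 1: -011 -100✓ -110✓ 0-10 001- 01-0✓ 1-01✓ 1-11✓ 10-1✓ 11-0✓ 11-1✓ 110-✓ 111-✓
Round 2: -1-0 1--1 11--
PIs = {-011, -1-0, 0-10, 001-, 1--1, 11--}
Coverage chart:
  m2: 0-10,001-
  m3: -011,001-
  m4: -1-0 ←essential
  m6: -1-0,0-10
  m9: 1--1 ←essential
  m11: -011,1--1
  m12: -1-0,11--
  m13: 1--1,11--
  m14: -1-0,11--
Essential: -1-0, 1--1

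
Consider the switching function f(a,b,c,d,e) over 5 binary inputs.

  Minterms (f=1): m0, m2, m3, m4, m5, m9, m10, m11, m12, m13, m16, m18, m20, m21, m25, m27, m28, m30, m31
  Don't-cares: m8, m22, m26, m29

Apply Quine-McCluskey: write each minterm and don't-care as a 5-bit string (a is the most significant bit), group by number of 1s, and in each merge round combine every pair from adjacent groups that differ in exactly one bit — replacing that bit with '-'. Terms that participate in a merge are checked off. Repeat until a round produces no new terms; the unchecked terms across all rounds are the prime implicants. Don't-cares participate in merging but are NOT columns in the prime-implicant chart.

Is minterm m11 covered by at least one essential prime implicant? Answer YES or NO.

Round 0: 00000✓ 00010✓ 00011✓ 00100✓ 00101✓ 01000✓ 01001✓ 01010✓ 01011✓ 01100✓ 01101✓ 10000✓ 10010✓ 10100✓ 10101✓ 10110✓ 11001✓ 11010✓ 11011✓ 11100✓ 11101✓ 11110✓ 11111✓
Round 1: -0000✓ -0010✓ -0100✓ -0101✓ -1001✓ -1010✓ -1011✓ -1100✓ -1101✓ 0-000✓ 0-010✓ 0-011✓ 0-100✓ 0-101✓ 00-00✓ 000-0✓ 0001-✓ 0010-✓ 01-00✓ 01-01✓ 010-0✓ 010-1✓ 0100-✓ 0101-✓ 0110-✓ 1-010✓ 1-100✓ 1-101✓ 1-110✓ 10-00✓ 10-10✓ 100-0✓ 101-0✓ 1010-✓ 11-01✓ 11-10✓ 11-11✓ 110-1✓ 1101-✓ 111-0✓ 111-1✓ 1110-✓ 1111-✓
Round 2: --010 --100✓ --101✓ -0-00 -00-0 -010-✓ -1-01 -10-1 -101- -110-✓ 0--00 0-0-0 0-01- 0-10-✓ 01-0- 010-- 1--10 1-1-0 1-10-✓ 10--0 11--1 11-1- 111--
Round 3: --10-
PIs = {--010, --10-, -0-00, -00-0, -1-01, -10-1, -101-, 0--00, 0-0-0, 0-01-, 01-0-, 010--, 1--10, 1-1-0, 10--0, 11--1, 11-1-, 111--}
Coverage chart:
  m0: -0-00,-00-0,0--00,0-0-0
  m2: --010,-00-0,0-0-0,0-01-
  m3: 0-01- ←essential
  m4: --10-,-0-00,0--00
  m5: --10- ←essential
  m9: -1-01,-10-1,01-0-,010--
  m10: --010,-101-,0-0-0,0-01-,010--
  m11: -10-1,-101-,0-01-,010--
  m12: --10-,0--00,01-0-
  m13: --10-,-1-01,01-0-
  m16: -0-00,-00-0,10--0
  m18: --010,-00-0,1--10,10--0
  m20: --10-,-0-00,1-1-0,10--0
  m21: --10- ←essential
  m25: -1-01,-10-1,11--1
  m27: -10-1,-101-,11--1,11-1-
  m28: --10-,1-1-0,111--
  m30: 1--10,1-1-0,11-1-,111--
  m31: 11--1,11-1-,111--
Essential: --10-, 0-01-

YES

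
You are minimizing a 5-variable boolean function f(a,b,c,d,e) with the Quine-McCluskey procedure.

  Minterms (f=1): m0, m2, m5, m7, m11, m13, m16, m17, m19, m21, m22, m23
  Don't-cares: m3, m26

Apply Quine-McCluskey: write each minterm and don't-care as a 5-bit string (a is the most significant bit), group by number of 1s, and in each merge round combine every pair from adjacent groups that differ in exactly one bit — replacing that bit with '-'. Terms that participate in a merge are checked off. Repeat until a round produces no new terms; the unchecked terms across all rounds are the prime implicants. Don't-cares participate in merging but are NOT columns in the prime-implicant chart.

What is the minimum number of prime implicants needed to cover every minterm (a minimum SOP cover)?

size-2^0 implicants → 00000(✓)  00010(✓)  00011(✓)  00101(✓)  00111(✓)  01011(✓)  01101(✓)  10000(✓)  10001(✓)  10011(✓)  10101(✓)  10110(✓)  10111(✓)  11010
size-2^1 implicants → -0000  -0011(✓)  -0101(✓)  -0111(✓)  0-011  0-101  00-11(✓)  000-0  0001-  001-1(✓)  10-01(✓)  10-11(✓)  100-1(✓)  1000-  101-1(✓)  1011-
size-2^2 implicants → -0-11  -01-1  10--1
Unchecked terms (primes): -0-11, -0000, -01-1, 0-011, 0-101, 000-0, 0001-, 10--1, 1000-, 1011-, 11010
Minterm coverage:
  m0 ⊆ -0000,000-0
  m2 ⊆ 000-0,0001-
  m5 ⊆ -01-1,0-101
  m7 ⊆ -0-11,-01-1
  m11 ⊆ 0-011 [E]
  m13 ⊆ 0-101 [E]
  m16 ⊆ -0000,1000-
  m17 ⊆ 10--1,1000-
  m19 ⊆ -0-11,10--1
  m21 ⊆ -01-1,10--1
  m22 ⊆ 1011- [E]
  m23 ⊆ -0-11,-01-1,10--1,1011-
E = {0-011, 0-101, 1011-}
Petrick residual → -0-11, -0000, 000-0, 10--1
Cover = b'de + b'c'd'e' + a'c'de + a'cd'e + a'b'c'e' + ab'e + ab'cd  |cover|=7

7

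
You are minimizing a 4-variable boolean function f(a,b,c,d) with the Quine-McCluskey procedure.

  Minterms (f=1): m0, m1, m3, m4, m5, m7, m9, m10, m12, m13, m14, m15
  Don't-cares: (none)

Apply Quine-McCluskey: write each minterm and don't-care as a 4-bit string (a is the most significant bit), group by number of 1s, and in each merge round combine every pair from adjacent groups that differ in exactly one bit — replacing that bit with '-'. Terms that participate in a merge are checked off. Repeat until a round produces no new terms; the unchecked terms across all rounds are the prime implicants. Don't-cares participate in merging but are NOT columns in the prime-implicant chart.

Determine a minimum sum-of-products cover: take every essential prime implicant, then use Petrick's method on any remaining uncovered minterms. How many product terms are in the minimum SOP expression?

[col 0] 0000*, 0001*, 0011*, 0100*, 0101*, 0111*, 1001*, 1010*, 1100*, 1101*, 1110*, 1111*
[col 1] -001*, -100*, -101*, -111*, 0-00*, 0-01*, 0-11*, 00-1*, 000-*, 01-1*, 010-*, 1-01*, 1-10, 11-0*, 11-1*, 110-*, 111-*
[col 2] --01, -1-1, -10-, 0--1, 0-0-, 11--
Prime implicants: --01, -1-1, -10-, 0--1, 0-0-, 1-10, 11--
PI chart (minterm → PIs covering it):
  0 | 0-0-  (sole → essential)
  1 | --01,0--1,0-0-
  3 | 0--1  (sole → essential)
  4 | -10-,0-0-
  5 | --01,-1-1,-10-,0--1,0-0-
  7 | -1-1,0--1
  9 | --01  (sole → essential)
  10 | 1-10  (sole → essential)
  12 | -10-,11--
  13 | --01,-1-1,-10-,11--
  14 | 1-10,11--
  15 | -1-1,11--
Essential prime implicants: --01, 0--1, 0-0-, 1-10
Petrick residual → 11--
Minimum SOP uses 5 PIs: c'd + a'd + a'c' + acd' + ab

5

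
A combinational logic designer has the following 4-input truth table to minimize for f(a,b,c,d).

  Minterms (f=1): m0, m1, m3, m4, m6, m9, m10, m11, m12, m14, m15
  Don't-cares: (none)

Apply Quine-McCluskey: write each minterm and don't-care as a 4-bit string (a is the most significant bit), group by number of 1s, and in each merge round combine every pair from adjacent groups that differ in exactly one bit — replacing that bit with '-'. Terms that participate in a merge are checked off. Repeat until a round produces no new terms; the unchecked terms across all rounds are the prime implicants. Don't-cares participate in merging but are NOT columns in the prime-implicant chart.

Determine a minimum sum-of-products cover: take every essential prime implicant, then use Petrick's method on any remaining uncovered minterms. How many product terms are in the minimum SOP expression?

size-2^0 implicants → 0000(✓)  0001(✓)  0011(✓)  0100(✓)  0110(✓)  1001(✓)  1010(✓)  1011(✓)  1100(✓)  1110(✓)  1111(✓)
size-2^1 implicants → -001(✓)  -011(✓)  -100(✓)  -110(✓)  0-00  00-1(✓)  000-  01-0(✓)  1-10(✓)  1-11(✓)  10-1(✓)  101-(✓)  11-0(✓)  111-(✓)
size-2^2 implicants → -0-1  -1-0  1-1-
Unchecked terms (primes): -0-1, -1-0, 0-00, 000-, 1-1-
Minterm coverage:
  m0 ⊆ 0-00,000-
  m1 ⊆ -0-1,000-
  m3 ⊆ -0-1 [E]
  m4 ⊆ -1-0,0-00
  m6 ⊆ -1-0 [E]
  m9 ⊆ -0-1 [E]
  m10 ⊆ 1-1- [E]
  m11 ⊆ -0-1,1-1-
  m12 ⊆ -1-0 [E]
  m14 ⊆ -1-0,1-1-
  m15 ⊆ 1-1- [E]
E = {-0-1, -1-0, 1-1-}
Petrick residual → 0-00
Cover = b'd + bd' + a'c'd' + ac  |cover|=4

4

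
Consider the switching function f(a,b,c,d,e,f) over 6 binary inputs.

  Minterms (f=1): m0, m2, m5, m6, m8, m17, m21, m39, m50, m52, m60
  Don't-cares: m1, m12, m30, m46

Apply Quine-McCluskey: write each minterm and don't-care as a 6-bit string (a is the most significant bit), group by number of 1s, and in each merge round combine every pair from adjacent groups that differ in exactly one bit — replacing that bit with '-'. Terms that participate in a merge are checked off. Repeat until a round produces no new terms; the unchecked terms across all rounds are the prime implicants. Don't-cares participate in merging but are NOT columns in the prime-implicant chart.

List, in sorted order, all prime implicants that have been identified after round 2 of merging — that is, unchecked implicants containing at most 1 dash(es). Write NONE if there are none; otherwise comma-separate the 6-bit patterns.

size-2^0 implicants → 000000(✓)  000001(✓)  000010(✓)  000101(✓)  000110(✓)  001000(✓)  001100(✓)  010001(✓)  010101(✓)  011110  100111  101110  110010  110100(✓)  111100(✓)
size-2^1 implicants → 0-0001(✓)  0-0101(✓)  00-000  000-01(✓)  000-10  0000-0  00000-  001-00  010-01(✓)  11-100
size-2^2 implicants → 0-0-01
Unchecked terms (primes): 0-0-01, 00-000, 000-10, 0000-0, 00000-, 001-00, 011110, 100111, 101110, 11-100, 110010

00-000, 000-10, 0000-0, 00000-, 001-00, 011110, 100111, 101110, 11-100, 110010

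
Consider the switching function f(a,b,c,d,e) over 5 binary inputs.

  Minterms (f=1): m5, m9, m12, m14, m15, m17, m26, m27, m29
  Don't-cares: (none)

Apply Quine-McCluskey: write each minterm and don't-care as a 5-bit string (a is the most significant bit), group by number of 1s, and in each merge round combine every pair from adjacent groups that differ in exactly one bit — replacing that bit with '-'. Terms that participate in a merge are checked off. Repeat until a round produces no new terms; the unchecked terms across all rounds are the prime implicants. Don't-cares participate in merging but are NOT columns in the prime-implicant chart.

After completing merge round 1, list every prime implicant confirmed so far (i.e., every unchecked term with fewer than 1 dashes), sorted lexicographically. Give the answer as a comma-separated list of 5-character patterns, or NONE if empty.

Round 0: 00101 01001 01100✓ 01110✓ 01111✓ 10001 11010✓ 11011✓ 11101
Round 1: 011-0 0111- 1101-
PIs = {00101, 01001, 011-0, 0111-, 10001, 1101-, 11101}

00101, 01001, 10001, 11101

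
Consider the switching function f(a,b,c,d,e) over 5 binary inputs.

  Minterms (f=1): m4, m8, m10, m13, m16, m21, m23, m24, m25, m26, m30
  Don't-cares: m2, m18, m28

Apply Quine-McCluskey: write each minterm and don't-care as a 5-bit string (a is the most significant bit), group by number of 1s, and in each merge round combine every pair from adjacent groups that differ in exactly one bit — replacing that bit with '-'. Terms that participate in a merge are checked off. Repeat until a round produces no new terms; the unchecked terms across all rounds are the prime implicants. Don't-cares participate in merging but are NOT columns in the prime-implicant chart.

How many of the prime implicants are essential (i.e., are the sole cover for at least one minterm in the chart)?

[col 0] 00010*, 00100, 01000*, 01010*, 01101, 10000*, 10010*, 10101*, 10111*, 11000*, 11001*, 11010*, 11100*, 11110*
[col 1] -0010*, -1000*, -1010*, 0-010*, 010-0*, 1-000*, 1-010*, 100-0*, 101-1, 11-00*, 11-10*, 110-0*, 1100-, 111-0*
[col 2] --010, -10-0, 1-0-0, 11--0
Prime implicants: --010, -10-0, 00100, 01101, 1-0-0, 101-1, 11--0, 1100-
PI chart (minterm → PIs covering it):
  4 | 00100  (sole → essential)
  8 | -10-0  (sole → essential)
  10 | --010,-10-0
  13 | 01101  (sole → essential)
  16 | 1-0-0  (sole → essential)
  21 | 101-1  (sole → essential)
  23 | 101-1  (sole → essential)
  24 | -10-0,1-0-0,11--0,1100-
  25 | 1100-  (sole → essential)
  26 | --010,-10-0,1-0-0,11--0
  30 | 11--0  (sole → essential)
Essential prime implicants: -10-0, 00100, 01101, 1-0-0, 101-1, 11--0, 1100-

7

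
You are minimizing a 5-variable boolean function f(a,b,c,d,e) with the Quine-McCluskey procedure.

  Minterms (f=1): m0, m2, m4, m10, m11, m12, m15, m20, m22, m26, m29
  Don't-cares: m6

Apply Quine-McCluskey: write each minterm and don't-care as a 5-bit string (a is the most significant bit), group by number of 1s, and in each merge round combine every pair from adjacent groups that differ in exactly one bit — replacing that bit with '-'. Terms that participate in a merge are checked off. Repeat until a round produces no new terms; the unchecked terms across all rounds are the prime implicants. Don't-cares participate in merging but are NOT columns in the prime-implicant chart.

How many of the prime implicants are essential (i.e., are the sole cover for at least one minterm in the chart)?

size-2^0 implicants → 00000(✓)  00010(✓)  00100(✓)  00110(✓)  01010(✓)  01011(✓)  01100(✓)  01111(✓)  10100(✓)  10110(✓)  11010(✓)  11101
size-2^1 implicants → -0100(✓)  -0110(✓)  -1010  0-010  0-100  00-00(✓)  00-10(✓)  000-0(✓)  001-0(✓)  01-11  0101-  101-0(✓)
size-2^2 implicants → -01-0  00--0
Unchecked terms (primes): -01-0, -1010, 0-010, 0-100, 00--0, 01-11, 0101-, 11101
Minterm coverage:
  m0 ⊆ 00--0 [E]
  m2 ⊆ 0-010,00--0
  m4 ⊆ -01-0,0-100,00--0
  m10 ⊆ -1010,0-010,0101-
  m11 ⊆ 01-11,0101-
  m12 ⊆ 0-100 [E]
  m15 ⊆ 01-11 [E]
  m20 ⊆ -01-0 [E]
  m22 ⊆ -01-0 [E]
  m26 ⊆ -1010 [E]
  m29 ⊆ 11101 [E]
E = {-01-0, -1010, 0-100, 00--0, 01-11, 11101}

6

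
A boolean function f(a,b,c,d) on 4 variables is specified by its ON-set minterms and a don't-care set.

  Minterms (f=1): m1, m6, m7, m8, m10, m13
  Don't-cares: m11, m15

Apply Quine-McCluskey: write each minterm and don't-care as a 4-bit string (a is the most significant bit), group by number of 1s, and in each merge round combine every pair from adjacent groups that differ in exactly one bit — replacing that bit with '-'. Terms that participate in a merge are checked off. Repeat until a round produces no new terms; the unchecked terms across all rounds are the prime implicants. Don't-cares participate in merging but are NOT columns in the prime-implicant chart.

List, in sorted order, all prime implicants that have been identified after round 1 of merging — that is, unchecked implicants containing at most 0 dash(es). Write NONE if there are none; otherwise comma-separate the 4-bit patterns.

Round 0: 0001 0110✓ 0111✓ 1000✓ 1010✓ 1011✓ 1101✓ 1111✓
Round 1: -111 011- 1-11 10-0 101- 11-1
PIs = {-111, 0001, 011-, 1-11, 10-0, 101-, 11-1}

0001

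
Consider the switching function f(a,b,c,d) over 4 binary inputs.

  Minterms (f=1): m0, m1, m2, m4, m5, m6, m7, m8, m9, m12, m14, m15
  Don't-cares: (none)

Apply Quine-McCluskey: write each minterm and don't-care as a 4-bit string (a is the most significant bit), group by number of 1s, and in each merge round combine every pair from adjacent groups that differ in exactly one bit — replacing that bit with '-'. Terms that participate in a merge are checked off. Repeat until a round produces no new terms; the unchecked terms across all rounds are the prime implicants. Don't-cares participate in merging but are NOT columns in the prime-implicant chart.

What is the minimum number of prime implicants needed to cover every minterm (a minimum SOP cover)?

5

size-2^0 implicants → 0000(✓)  0001(✓)  0010(✓)  0100(✓)  0101(✓)  0110(✓)  0111(✓)  1000(✓)  1001(✓)  1100(✓)  1110(✓)  1111(✓)
size-2^1 implicants → -000(✓)  -001(✓)  -100(✓)  -110(✓)  -111(✓)  0-00(✓)  0-01(✓)  0-10(✓)  00-0(✓)  000-(✓)  01-0(✓)  01-1(✓)  010-(✓)  011-(✓)  1-00(✓)  100-(✓)  11-0(✓)  111-(✓)
size-2^2 implicants → --00  -00-  -1-0  -11-  0--0  0-0-  01--
Unchecked terms (primes): --00, -00-, -1-0, -11-, 0--0, 0-0-, 01--
Minterm coverage:
  m0 ⊆ --00,-00-,0--0,0-0-
  m1 ⊆ -00-,0-0-
  m2 ⊆ 0--0 [E]
  m4 ⊆ --00,-1-0,0--0,0-0-,01--
  m5 ⊆ 0-0-,01--
  m6 ⊆ -1-0,-11-,0--0,01--
  m7 ⊆ -11-,01--
  m8 ⊆ --00,-00-
  m9 ⊆ -00- [E]
  m12 ⊆ --00,-1-0
  m14 ⊆ -1-0,-11-
  m15 ⊆ -11- [E]
E = {-00-, -11-, 0--0}
Petrick residual → --00, 0-0-
Cover = c'd' + b'c' + bc + a'd' + a'c'  |cover|=5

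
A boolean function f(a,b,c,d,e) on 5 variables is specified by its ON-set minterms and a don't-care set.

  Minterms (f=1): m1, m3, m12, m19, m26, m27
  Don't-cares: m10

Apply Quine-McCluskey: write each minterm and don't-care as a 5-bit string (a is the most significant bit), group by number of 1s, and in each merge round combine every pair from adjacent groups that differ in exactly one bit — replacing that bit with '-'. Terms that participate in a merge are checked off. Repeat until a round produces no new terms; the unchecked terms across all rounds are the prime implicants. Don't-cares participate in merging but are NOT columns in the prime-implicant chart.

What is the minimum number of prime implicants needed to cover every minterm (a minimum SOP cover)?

4

Round 0: 00001✓ 00011✓ 01010✓ 01100 10011✓ 11010✓ 11011✓
Round 1: -0011 -1010 000-1 1-011 1101-
PIs = {-0011, -1010, 000-1, 01100, 1-011, 1101-}
Coverage chart:
  m1: 000-1 ←essential
  m3: -0011,000-1
  m12: 01100 ←essential
  m19: -0011,1-011
  m26: -1010,1101-
  m27: 1-011,1101-
Essential: 000-1, 01100
Petrick residual → -0011, 1101-
Min cover (4 terms): b'c'de + a'b'c'e + a'bcd'e' + abc'd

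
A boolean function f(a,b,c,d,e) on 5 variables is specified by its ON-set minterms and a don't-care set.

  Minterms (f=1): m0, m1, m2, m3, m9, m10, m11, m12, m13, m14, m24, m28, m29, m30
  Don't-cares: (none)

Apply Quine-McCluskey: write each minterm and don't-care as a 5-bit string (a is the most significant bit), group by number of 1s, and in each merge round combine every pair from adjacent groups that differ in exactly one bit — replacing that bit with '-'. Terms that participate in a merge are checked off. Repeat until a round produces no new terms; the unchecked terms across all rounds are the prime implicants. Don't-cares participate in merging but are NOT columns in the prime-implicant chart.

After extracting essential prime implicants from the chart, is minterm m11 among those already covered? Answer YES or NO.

size-2^0 implicants → 00000(✓)  00001(✓)  00010(✓)  00011(✓)  01001(✓)  01010(✓)  01011(✓)  01100(✓)  01101(✓)  01110(✓)  11000(✓)  11100(✓)  11101(✓)  11110(✓)
size-2^1 implicants → -1100(✓)  -1101(✓)  -1110(✓)  0-001(✓)  0-010(✓)  0-011(✓)  000-0(✓)  000-1(✓)  0000-(✓)  0001-(✓)  01-01  01-10  010-1(✓)  0101-(✓)  011-0(✓)  0110-(✓)  11-00  111-0(✓)  1110-(✓)
size-2^2 implicants → -11-0  -110-  0-0-1  0-01-  000--
Unchecked terms (primes): -11-0, -110-, 0-0-1, 0-01-, 000--, 01-01, 01-10, 11-00
Minterm coverage:
  m0 ⊆ 000-- [E]
  m1 ⊆ 0-0-1,000--
  m2 ⊆ 0-01-,000--
  m3 ⊆ 0-0-1,0-01-,000--
  m9 ⊆ 0-0-1,01-01
  m10 ⊆ 0-01-,01-10
  m11 ⊆ 0-0-1,0-01-
  m12 ⊆ -11-0,-110-
  m13 ⊆ -110-,01-01
  m14 ⊆ -11-0,01-10
  m24 ⊆ 11-00 [E]
  m28 ⊆ -11-0,-110-,11-00
  m29 ⊆ -110- [E]
  m30 ⊆ -11-0 [E]
E = {-11-0, -110-, 000--, 11-00}

NO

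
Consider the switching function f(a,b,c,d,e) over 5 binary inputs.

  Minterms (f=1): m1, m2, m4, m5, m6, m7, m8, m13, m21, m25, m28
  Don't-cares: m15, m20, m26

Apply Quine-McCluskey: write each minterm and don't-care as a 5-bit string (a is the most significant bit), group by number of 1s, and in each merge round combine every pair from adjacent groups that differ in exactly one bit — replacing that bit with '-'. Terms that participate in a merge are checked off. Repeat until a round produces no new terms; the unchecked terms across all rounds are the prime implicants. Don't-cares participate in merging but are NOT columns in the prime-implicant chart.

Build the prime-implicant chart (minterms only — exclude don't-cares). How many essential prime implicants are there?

size-2^0 implicants → 00001(✓)  00010(✓)  00100(✓)  00101(✓)  00110(✓)  00111(✓)  01000  01101(✓)  01111(✓)  10100(✓)  10101(✓)  11001  11010  11100(✓)
size-2^1 implicants → -0100(✓)  -0101(✓)  0-101(✓)  0-111(✓)  00-01  00-10  001-0(✓)  001-1(✓)  0010-(✓)  0011-(✓)  011-1(✓)  1-100  1010-(✓)
size-2^2 implicants → -010-  0-1-1  001--
Unchecked terms (primes): -010-, 0-1-1, 00-01, 00-10, 001--, 01000, 1-100, 11001, 11010
Minterm coverage:
  m1 ⊆ 00-01 [E]
  m2 ⊆ 00-10 [E]
  m4 ⊆ -010-,001--
  m5 ⊆ -010-,0-1-1,00-01,001--
  m6 ⊆ 00-10,001--
  m7 ⊆ 0-1-1,001--
  m8 ⊆ 01000 [E]
  m13 ⊆ 0-1-1 [E]
  m21 ⊆ -010- [E]
  m25 ⊆ 11001 [E]
  m28 ⊆ 1-100 [E]
E = {-010-, 0-1-1, 00-01, 00-10, 01000, 1-100, 11001}

7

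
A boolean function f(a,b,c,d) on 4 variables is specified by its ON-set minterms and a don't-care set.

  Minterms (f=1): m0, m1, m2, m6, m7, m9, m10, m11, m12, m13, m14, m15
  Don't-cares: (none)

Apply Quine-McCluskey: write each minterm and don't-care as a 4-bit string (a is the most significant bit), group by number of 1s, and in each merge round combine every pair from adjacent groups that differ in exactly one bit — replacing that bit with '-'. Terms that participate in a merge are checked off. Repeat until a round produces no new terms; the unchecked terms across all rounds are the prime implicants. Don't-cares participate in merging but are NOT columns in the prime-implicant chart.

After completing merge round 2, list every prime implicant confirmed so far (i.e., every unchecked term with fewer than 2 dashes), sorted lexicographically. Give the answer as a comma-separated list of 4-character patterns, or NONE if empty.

-001, 00-0, 000-

Round 0: 0000✓ 0001✓ 0010✓ 0110✓ 0111✓ 1001✓ 1010✓ 1011✓ 1100✓ 1101✓ 1110✓ 1111✓
Round 1: -001 -010✓ -110✓ -111✓ 0-10✓ 00-0 000- 011-✓ 1-01✓ 1-10✓ 1-11✓ 10-1✓ 101-✓ 11-0✓ 11-1✓ 110-✓ 111-✓
Round 2: --10 -11- 1--1 1-1- 11--
PIs = {--10, -001, -11-, 00-0, 000-, 1--1, 1-1-, 11--}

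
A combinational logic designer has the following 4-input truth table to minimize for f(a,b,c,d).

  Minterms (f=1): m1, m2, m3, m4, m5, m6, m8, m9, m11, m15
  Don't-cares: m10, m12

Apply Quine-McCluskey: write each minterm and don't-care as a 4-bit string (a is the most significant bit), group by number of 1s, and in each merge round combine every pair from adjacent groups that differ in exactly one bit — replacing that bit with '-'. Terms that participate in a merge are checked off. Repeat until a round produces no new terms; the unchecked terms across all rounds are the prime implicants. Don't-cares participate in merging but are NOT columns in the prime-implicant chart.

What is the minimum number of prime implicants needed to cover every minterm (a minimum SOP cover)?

size-2^0 implicants → 0001(✓)  0010(✓)  0011(✓)  0100(✓)  0101(✓)  0110(✓)  1000(✓)  1001(✓)  1010(✓)  1011(✓)  1100(✓)  1111(✓)
size-2^1 implicants → -001(✓)  -010(✓)  -011(✓)  -100  0-01  0-10  00-1(✓)  001-(✓)  01-0  010-  1-00  1-11  10-0(✓)  10-1(✓)  100-(✓)  101-(✓)
size-2^2 implicants → -0-1  -01-  10--
Unchecked terms (primes): -0-1, -01-, -100, 0-01, 0-10, 01-0, 010-, 1-00, 1-11, 10--
Minterm coverage:
  m1 ⊆ -0-1,0-01
  m2 ⊆ -01-,0-10
  m3 ⊆ -0-1,-01-
  m4 ⊆ -100,01-0,010-
  m5 ⊆ 0-01,010-
  m6 ⊆ 0-10,01-0
  m8 ⊆ 1-00,10--
  m9 ⊆ -0-1,10--
  m11 ⊆ -0-1,-01-,1-11,10--
  m15 ⊆ 1-11 [E]
E = {1-11}
Petrick residual → -0-1, 0-10, 010-, 1-00
Cover = b'd + a'cd' + a'bc' + ac'd' + acd  |cover|=5

5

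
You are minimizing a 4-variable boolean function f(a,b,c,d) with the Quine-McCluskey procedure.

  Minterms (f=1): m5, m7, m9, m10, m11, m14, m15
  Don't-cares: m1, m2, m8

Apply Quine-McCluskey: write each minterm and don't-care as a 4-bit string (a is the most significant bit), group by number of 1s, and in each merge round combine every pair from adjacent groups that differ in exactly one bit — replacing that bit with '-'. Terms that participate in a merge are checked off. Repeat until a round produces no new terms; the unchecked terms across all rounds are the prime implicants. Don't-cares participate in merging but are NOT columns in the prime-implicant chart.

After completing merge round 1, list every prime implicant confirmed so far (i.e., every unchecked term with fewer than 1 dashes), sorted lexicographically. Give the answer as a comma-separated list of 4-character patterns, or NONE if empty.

[col 0] 0001*, 0010*, 0101*, 0111*, 1000*, 1001*, 1010*, 1011*, 1110*, 1111*
[col 1] -001, -010, -111, 0-01, 01-1, 1-10*, 1-11*, 10-0*, 10-1*, 100-*, 101-*, 111-*
[col 2] 1-1-, 10--
Prime implicants: -001, -010, -111, 0-01, 01-1, 1-1-, 10--

NONE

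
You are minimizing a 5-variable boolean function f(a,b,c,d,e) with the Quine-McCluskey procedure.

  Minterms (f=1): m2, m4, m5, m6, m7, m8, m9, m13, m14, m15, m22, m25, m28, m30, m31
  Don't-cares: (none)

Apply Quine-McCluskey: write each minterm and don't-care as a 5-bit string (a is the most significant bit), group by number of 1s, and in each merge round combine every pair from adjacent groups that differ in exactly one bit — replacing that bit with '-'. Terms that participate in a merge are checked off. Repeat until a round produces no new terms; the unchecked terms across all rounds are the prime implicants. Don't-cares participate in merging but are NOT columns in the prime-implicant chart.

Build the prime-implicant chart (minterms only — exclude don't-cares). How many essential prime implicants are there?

Round 0: 00010✓ 00100✓ 00101✓ 00110✓ 00111✓ 01000✓ 01001✓ 01101✓ 01110✓ 01111✓ 10110✓ 11001✓ 11100✓ 11110✓ 11111✓
Round 1: -0110✓ -1001 -1110✓ -1111✓ 0-101✓ 0-110✓ 0-111✓ 00-10 001-0✓ 001-1✓ 0010-✓ 0011-✓ 01-01 0100- 011-1✓ 0111-✓ 1-110✓ 111-0 1111-✓
Round 2: --110 -111- 0-1-1 0-11- 001--
PIs = {--110, -1001, -111-, 0-1-1, 0-11-, 00-10, 001--, 01-01, 0100-, 111-0}
Coverage chart:
  m2: 00-10 ←essential
  m4: 001-- ←essential
  m5: 0-1-1,001--
  m6: --110,0-11-,00-10,001--
  m7: 0-1-1,0-11-,001--
  m8: 0100- ←essential
  m9: -1001,01-01,0100-
  m13: 0-1-1,01-01
  m14: --110,-111-,0-11-
  m15: -111-,0-1-1,0-11-
  m22: --110 ←essential
  m25: -1001 ←essential
  m28: 111-0 ←essential
  m30: --110,-111-,111-0
  m31: -111- ←essential
Essential: --110, -1001, -111-, 00-10, 001--, 0100-, 111-0

7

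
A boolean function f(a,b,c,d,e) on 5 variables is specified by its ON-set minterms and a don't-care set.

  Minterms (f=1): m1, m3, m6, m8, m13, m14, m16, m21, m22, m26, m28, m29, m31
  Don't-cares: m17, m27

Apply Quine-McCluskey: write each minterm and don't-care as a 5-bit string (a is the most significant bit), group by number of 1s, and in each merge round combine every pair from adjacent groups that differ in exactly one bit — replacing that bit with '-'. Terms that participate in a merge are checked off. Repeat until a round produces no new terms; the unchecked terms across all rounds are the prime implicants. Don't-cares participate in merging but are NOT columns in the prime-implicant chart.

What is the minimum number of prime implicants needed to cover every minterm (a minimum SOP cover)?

Round 0: 00001✓ 00011✓ 00110✓ 01000 01101✓ 01110✓ 10000✓ 10001✓ 10101✓ 10110✓ 11010✓ 11011✓ 11100✓ 11101✓ 11111✓
Round 1: -0001 -0110 -1101 0-110 000-1 1-101 10-01 1000- 11-11 1101- 111-1 1110-
PIs = {-0001, -0110, -1101, 0-110, 000-1, 01000, 1-101, 10-01, 1000-, 11-11, 1101-, 111-1, 1110-}
Coverage chart:
  m1: -0001,000-1
  m3: 000-1 ←essential
  m6: -0110,0-110
  m8: 01000 ←essential
  m13: -1101 ←essential
  m14: 0-110 ←essential
  m16: 1000- ←essential
  m21: 1-101,10-01
  m22: -0110 ←essential
  m26: 1101- ←essential
  m28: 1110- ←essential
  m29: -1101,1-101,111-1,1110-
  m31: 11-11,111-1
Essential: -0110, -1101, 0-110, 000-1, 01000, 1000-, 1101-, 1110-
Petrick residual → 1-101, 11-11
Min cover (10 terms): b'cde' + bcd'e + a'cde' + a'b'c'e + a'bc'd'e' + acd'e + ab'c'd' + abde + abc'd + abcd'

10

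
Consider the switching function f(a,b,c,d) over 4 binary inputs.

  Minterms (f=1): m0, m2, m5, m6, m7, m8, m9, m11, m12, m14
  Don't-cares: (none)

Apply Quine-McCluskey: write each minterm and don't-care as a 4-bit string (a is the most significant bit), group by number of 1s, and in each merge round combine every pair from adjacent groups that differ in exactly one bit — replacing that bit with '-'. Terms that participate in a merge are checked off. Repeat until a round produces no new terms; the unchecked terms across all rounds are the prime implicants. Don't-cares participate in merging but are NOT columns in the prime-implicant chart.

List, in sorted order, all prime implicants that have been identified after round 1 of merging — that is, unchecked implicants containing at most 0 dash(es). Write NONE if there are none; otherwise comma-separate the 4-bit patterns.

NONE

Round 0: 0000✓ 0010✓ 0101✓ 0110✓ 0111✓ 1000✓ 1001✓ 1011✓ 1100✓ 1110✓
Round 1: -000 -110 0-10 00-0 01-1 011- 1-00 10-1 100- 11-0
PIs = {-000, -110, 0-10, 00-0, 01-1, 011-, 1-00, 10-1, 100-, 11-0}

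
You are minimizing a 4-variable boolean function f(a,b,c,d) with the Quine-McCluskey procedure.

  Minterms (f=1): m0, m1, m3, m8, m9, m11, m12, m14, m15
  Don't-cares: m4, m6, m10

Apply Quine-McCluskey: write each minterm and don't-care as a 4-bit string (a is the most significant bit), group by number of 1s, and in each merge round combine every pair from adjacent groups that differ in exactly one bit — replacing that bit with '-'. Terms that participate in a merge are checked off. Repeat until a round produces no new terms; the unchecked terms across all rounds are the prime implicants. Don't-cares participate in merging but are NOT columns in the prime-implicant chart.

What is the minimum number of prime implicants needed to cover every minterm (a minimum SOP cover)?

Round 0: 0000✓ 0001✓ 0011✓ 0100✓ 0110✓ 1000✓ 1001✓ 1010✓ 1011✓ 1100✓ 1110✓ 1111✓
Round 1: -000✓ -001✓ -011✓ -100✓ -110✓ 0-00✓ 00-1✓ 000-✓ 01-0✓ 1-00✓ 1-10✓ 1-11✓ 10-0✓ 10-1✓ 100-✓ 101-✓ 11-0✓ 111-✓
Round 2: --00 -0-1 -00- -1-0 1--0 1-1- 10--
PIs = {--00, -0-1, -00-, -1-0, 1--0, 1-1-, 10--}
Coverage chart:
  m0: --00,-00-
  m1: -0-1,-00-
  m3: -0-1 ←essential
  m8: --00,-00-,1--0,10--
  m9: -0-1,-00-,10--
  m11: -0-1,1-1-,10--
  m12: --00,-1-0,1--0
  m14: -1-0,1--0,1-1-
  m15: 1-1- ←essential
Essential: -0-1, 1-1-
Petrick residual → --00
Min cover (3 terms): c'd' + b'd + ac

3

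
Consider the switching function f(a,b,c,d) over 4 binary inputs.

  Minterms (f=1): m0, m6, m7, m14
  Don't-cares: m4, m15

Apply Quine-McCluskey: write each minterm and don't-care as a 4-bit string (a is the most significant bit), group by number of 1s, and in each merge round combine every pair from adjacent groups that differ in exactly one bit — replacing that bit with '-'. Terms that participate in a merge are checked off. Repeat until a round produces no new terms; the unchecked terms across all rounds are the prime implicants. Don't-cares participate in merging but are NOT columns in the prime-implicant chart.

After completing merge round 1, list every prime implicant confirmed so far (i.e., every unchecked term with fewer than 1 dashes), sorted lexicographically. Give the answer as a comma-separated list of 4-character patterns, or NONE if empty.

Round 0: 0000✓ 0100✓ 0110✓ 0111✓ 1110✓ 1111✓
Round 1: -110✓ -111✓ 0-00 01-0 011-✓ 111-✓
Round 2: -11-
PIs = {-11-, 0-00, 01-0}

NONE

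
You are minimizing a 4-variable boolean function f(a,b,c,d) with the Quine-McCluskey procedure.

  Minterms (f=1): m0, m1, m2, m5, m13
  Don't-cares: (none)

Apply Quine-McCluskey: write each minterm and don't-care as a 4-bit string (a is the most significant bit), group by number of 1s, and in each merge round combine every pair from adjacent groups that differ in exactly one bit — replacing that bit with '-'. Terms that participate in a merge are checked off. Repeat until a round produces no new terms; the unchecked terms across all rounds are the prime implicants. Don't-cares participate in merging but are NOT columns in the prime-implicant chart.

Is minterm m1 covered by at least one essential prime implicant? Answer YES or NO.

Round 0: 0000✓ 0001✓ 0010✓ 0101✓ 1101✓
Round 1: -101 0-01 00-0 000-
PIs = {-101, 0-01, 00-0, 000-}
Coverage chart:
  m0: 00-0,000-
  m1: 0-01,000-
  m2: 00-0 ←essential
  m5: -101,0-01
  m13: -101 ←essential
Essential: -101, 00-0

NO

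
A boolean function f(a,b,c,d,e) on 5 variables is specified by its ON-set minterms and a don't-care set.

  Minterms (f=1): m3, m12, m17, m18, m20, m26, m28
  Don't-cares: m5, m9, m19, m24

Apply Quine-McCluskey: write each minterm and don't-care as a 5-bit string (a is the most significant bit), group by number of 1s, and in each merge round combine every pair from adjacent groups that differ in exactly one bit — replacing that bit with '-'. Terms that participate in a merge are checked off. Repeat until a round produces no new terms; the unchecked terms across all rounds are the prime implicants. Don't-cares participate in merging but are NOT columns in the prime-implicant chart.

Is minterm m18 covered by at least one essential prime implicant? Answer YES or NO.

[col 0] 00011*, 00101, 01001, 01100*, 10001*, 10010*, 10011*, 10100*, 11000*, 11010*, 11100*
[col 1] -0011, -1100, 1-010, 1-100, 100-1, 1001-, 11-00, 110-0
Prime implicants: -0011, -1100, 00101, 01001, 1-010, 1-100, 100-1, 1001-, 11-00, 110-0
PI chart (minterm → PIs covering it):
  3 | -0011  (sole → essential)
  12 | -1100  (sole → essential)
  17 | 100-1  (sole → essential)
  18 | 1-010,1001-
  20 | 1-100  (sole → essential)
  26 | 1-010,110-0
  28 | -1100,1-100,11-00
Essential prime implicants: -0011, -1100, 1-100, 100-1

NO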